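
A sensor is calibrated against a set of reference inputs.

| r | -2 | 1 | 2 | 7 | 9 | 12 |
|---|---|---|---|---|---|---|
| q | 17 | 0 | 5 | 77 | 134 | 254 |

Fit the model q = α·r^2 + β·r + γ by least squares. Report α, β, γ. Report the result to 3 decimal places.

α = 2.041, β = -3.570, γ = 2.155

Forming AᵀA = [[29731, 2801, 283]; [2801, 283, 29]; [283, 29, 6]] and Aᵀq = [51291, 4769, 487]ᵀ gives AᵀA·[α, β, γ]ᵀ = Aᵀq.
Solving the 3×3 system (Gaussian elimination) gives α = 437867/214536, β = -765901/214536, γ = 38525/17878.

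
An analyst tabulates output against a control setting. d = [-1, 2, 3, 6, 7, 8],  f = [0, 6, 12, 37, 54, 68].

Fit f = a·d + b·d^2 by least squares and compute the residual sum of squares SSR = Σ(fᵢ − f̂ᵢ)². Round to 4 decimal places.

Setting ∂/∂a … = 0 gives: 163·a + 1105·b = 1192;  1105·a + 7891·b = 8462.
Eliminating b: 7891·(row 1) − 1105·(row 2) gives 65208·a = 7891·1192 − 1105·8462 = 55562, so a = 2137/2508.
Then b = (8462 − 1105·(2137/2508))/7891 = 31073/32604.
Residuals: -823/8151, 415/858, 214/247, -13161/5434, 3631/2717, 1538/8151; SSR = 141539/16302.

SSR = 8.6823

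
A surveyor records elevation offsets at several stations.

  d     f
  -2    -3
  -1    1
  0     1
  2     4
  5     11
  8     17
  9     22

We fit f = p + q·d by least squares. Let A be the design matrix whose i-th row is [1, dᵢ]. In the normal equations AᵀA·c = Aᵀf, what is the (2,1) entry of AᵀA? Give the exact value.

Row 2 ↔ basis d, column 1 ↔ basis 1, so (AᵀA)_{2,1} = Σᵢ d = (-2)·(1) + (-1)·(1) + (0)·(1) + (2)·(1) + (5)·(1) + (8)·(1) + (9)·(1) = 21.

21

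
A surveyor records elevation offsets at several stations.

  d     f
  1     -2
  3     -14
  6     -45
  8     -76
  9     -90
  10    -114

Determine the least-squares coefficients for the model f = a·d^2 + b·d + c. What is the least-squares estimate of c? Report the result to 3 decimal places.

c = 0.688

The normal equations are: 22035·a + 2485·b + 291·c = -25302;  2485·a + 291·b + 37·c = -2872;  291·a + 37·b + 6·c = -341.
(Σd^2·d^2 = 22035, Σd^2·d = 2485, Σd^2 = 291, Σd·d = 291, Σd = 37, Σ1 = 6, Σd^2·f = -25302, Σd·f = -2872, Σf = -341.)
Solving the 3×3 system (Gaussian elimination) gives a = -58591/62832, b = -41757/20944, c = 2701/3927.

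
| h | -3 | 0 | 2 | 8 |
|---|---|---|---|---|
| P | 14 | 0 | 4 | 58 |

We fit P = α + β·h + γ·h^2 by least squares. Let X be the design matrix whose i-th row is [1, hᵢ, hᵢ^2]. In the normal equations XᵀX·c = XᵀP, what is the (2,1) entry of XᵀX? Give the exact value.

7

Row 2 ↔ basis h, column 1 ↔ basis 1, so (XᵀX)_{2,1} = Σᵢ h = (-3)·(1) + (0)·(1) + (2)·(1) + (8)·(1) = 7.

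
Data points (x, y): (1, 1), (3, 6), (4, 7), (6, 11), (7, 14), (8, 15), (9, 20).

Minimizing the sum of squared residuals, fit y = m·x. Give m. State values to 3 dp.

Entries of AᵀA: Σx·x = 256.
And Σx·y = 511.
AᵀA·[m]ᵀ = Aᵀy becomes [[256]]·[m]ᵀ = [511]ᵀ.
m = 511/256 = 1.99609.

m = 1.996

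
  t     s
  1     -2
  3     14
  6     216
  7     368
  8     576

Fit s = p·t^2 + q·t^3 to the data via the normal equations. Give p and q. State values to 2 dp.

The normal equations are: 7875·p + 57595·q = 62796;  57595·p + 427179·q = 468168.
(Σt^2·t^2 = 7875, Σt^2·t^3 = 57595, Σt^3·t^3 = 427179, Σt^2·s = 62796, Σt^3·s = 468168.)
Determinant 7875·427179 − 57595² = 46850600.
p = (62796·427179 − 57595·468168)/46850600 = -34750869/11712650; q = (7875·468168 − 57595·62796)/46850600 = 3504369/2342530.

p = -2.97, q = 1.50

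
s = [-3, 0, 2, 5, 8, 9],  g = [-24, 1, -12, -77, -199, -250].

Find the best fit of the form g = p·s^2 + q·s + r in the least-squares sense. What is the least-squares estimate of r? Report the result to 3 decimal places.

MᵀM·[p, q, r]ᵀ = Mᵀg reads: 11379·p + 1347·q + 183·r = -35175;  1347·p + 183·q + 21·r = -4179;  183·p + 21·q + 6·r = -561.
Row-reducing yields p = -11467/3769, q = -2272/3769, r = 5294/3769.

r = 1.405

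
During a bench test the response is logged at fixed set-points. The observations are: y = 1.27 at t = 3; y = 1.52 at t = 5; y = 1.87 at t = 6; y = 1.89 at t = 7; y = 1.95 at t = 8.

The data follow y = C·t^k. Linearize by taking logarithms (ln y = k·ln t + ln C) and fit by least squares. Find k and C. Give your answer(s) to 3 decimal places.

Linearized form: ln y = k·ln t + ln C. From the 5 transformed points,
XᵀX = [[15.1183, 8.5252]; [8.5252, 5]], rhs = [4.6854, 2.5881]ᵀ  (here Σln t = 8.5252, Σ(ln t)² = 15.1183, Σln y = 2.5881, Σln t·ln y = 4.6854).
Δ = 15.1183·5 − (8.5252)² = 2.9130; k = (4.6854·5 − 8.5252·2.5881)/2.9130 = 0.46806, ln C = (15.1183·2.5881 − 8.5252·4.6854)/2.9130 = -0.28044, so C = exp(-0.28044) = 0.75545.

k = 0.468, C = 0.755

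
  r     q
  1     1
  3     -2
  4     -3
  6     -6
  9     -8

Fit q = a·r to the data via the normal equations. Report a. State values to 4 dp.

Normal-equation sums: Σr·r = 143.
Moment sums: Σr·q = -125.
a = (-125)/143 = -0.874126.

a = -0.8741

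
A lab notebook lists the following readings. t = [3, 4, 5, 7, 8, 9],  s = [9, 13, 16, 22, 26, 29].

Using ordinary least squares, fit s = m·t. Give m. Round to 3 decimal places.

m = 3.205

Compute the Gram sums: Σt·t = 244.
Right-hand side: Σt·s = 782.
Hence m = 782 / 244 ≈ 3.20492.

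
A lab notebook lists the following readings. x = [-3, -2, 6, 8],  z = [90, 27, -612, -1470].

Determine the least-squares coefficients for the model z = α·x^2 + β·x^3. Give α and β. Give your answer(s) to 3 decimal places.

Normal-equation sums: Σx^2·x^2 = 5489, Σx^2·x^3 = 40269, Σx^3·x^3 = 309593.
And Σx^2·z = -115194, Σx^3·z = -887478.
Eliminating β: 309593·(row 1) − 40269·(row 2) gives 77763616·α = 309593·(-115194) − 40269·(-887478) = 74595540, so α = 643065/670376.
Then β = ((-887478) − 40269·(643065/670376))/309593 = -2005341/670376.

α = 0.959, β = -2.991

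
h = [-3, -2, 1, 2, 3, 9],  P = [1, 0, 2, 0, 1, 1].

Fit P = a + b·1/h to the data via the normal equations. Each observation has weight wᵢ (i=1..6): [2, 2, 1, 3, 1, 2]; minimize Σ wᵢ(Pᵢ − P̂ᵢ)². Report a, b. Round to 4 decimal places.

a = 0.5842, b = 0.4131

XᵀWX·[a, b]ᵀ = XᵀWP reads: 11·a + (25/18)·b = 7;  (25/18)·a + (845/324)·b = 17/9.
(Σwᵢ·1 = 11, Σwᵢ·1/h = 25/18, Σwᵢ·1/h·1/h = 845/324, Σwᵢ·P = 7, Σwᵢ·1/h·P = 17/9.)
Eliminating b: (845/324)·(row 1) − (25/18)·(row 2) gives (1445/54)·a = (845/324)·7 − (25/18)·(17/9) = 5065/324, so a = 1013/1734.
Then b = ((17/9) − (25/18)·(1013/1734))/(845/324) = 597/1445.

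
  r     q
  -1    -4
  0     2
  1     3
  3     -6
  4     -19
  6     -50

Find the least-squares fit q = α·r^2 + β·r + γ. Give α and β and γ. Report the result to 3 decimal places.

α = -1.961, β = 3.093, γ = 1.559

Compute the Gram sums: Σr^2·r^2 = 1635, Σr^2·r = 307, Σr^2 = 63, Σr·r = 63, Σr = 13, Σ1 = 6.
Right-hand side: Σr^2·q = -2159, Σr·q = -387, Σq = -74.
Normal equations: [[1635, 307, 63]; [307, 63, 13]; [63, 13, 6]]·[α, β, γ]ᵀ = [-2159, -387, -74]ᵀ.
Inverting the 3×3 Gram matrix, [α, β, γ]ᵀ = [-863/440, 1361/440, 343/220]ᵀ.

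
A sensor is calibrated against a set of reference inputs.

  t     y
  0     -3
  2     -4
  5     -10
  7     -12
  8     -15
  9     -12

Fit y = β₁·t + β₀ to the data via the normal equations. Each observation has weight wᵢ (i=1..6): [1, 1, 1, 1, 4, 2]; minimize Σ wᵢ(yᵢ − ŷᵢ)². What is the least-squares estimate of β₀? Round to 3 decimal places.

From the data, Σwᵢ·t·t = 496, Σwᵢ·t = 64, Σwᵢ·1 = 10.
And Σwᵢ·t·y = -838, Σwᵢ·y = -113.
Determinant 496·10 − 64² = 864.
β₁ = ((-838)·10 − 64·(-113))/864 = -287/216; β₀ = (496·(-113) − 64·(-838))/864 = -151/54.

β₀ = -2.796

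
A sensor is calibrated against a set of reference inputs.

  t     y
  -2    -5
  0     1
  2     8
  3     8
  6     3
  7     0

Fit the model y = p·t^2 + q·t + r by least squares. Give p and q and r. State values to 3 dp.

p = -0.510, q = 3.170, r = 2.714

The normal system XᵀX·[p, q, r]ᵀ = Xᵀy is [[3810, 586, 102]; [586, 102, 16]; [102, 16, 6]]·[p, q, r]ᵀ = [192, 68, 15]ᵀ.
Row-reducing yields p = -1253/2458, q = 7791/2458, r = 3335/1229.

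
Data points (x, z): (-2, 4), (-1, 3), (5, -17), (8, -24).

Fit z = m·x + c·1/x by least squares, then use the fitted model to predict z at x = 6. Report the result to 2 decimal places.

From the data, Σx·x = 94, Σx·1/x = 4, Σ1/x·1/x = 2089/1600.
And Σx·z = -288, Σ1/x·z = -57/5.
AᵀA·[m, c]ᵀ = Aᵀz becomes [[94, 4]; [4, 2089/1600]]·[m, c]ᵀ = [-288, -57/5]ᵀ.
Δ = 94·(2089/1600) − 4² = 85383/800.
m = ((-288)·(2089/1600) − 4·(-57/5))/(85383/800) = -88112/28461; c = (94·(-57/5) − 4·(-288))/(85383/800) = 21440/28461.
At x = 6: ẑ = (-88112/28461)·(6) + (21440/28461)·(1/6) = -1575296/85383.

ẑ = -18.45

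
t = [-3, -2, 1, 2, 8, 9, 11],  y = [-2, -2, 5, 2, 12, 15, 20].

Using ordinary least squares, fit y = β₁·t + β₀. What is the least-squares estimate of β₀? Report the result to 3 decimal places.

Normal-equation sums: Σt·t = 284, Σt = 26, Σ1 = 7.
Moment sums: Σt·y = 470, Σy = 50.
So AᵀA·[β₁, β₀]ᵀ = Aᵀy: [[284, 26]; [26, 7]]·[β₁, β₀]ᵀ = [470, 50]ᵀ.
Determinant 284·7 − 26² = 1312.
β₁ = (470·7 − 26·50)/1312 = 995/656; β₀ = (284·50 − 26·470)/1312 = 495/328.

β₀ = 1.509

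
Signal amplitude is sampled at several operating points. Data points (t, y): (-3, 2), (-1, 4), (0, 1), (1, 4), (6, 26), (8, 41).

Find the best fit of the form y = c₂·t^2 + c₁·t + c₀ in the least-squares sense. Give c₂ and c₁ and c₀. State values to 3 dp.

c₂ = 0.442, c₁ = 1.265, c₀ = 2.497

Setting ∂/∂c₂ … = 0 gives: 5475·c₂ + 701·c₁ + 111·c₀ = 3586;  701·c₂ + 111·c₁ + 11·c₀ = 478;  111·c₂ + 11·c₁ + 6·c₀ = 78.
(Σt^2·t^2 = 5475, Σt^2·t = 701, Σt^2 = 111, Σt·t = 111, Σt = 11, Σ1 = 6, Σt^2·y = 3586, Σt·y = 478, Σy = 78.)
Row-reducing yields c₂ = 4199/9492, c₁ = 4003/3164, c₀ = 11849/4746.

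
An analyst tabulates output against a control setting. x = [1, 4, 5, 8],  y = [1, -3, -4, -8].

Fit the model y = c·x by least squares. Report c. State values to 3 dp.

c = -0.896

Entries of AᵀA: Σx·x = 106.
Right-hand side: Σx·y = -95.
Normal equations: [[106]]·[c]ᵀ = [-95]ᵀ.
Hence c = -95 / 106 ≈ -0.896226.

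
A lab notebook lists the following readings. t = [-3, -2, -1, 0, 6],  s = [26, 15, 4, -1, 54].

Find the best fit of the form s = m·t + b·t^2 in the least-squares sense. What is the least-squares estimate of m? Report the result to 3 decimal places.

Setting ∂/∂m … = 0 gives: 50·m + 180·b = 212;  180·m + 1394·b = 2242.
(Σt·t = 50, Σt·t^2 = 180, Σt^2·t^2 = 1394, Σt·s = 212, Σt^2·s = 2242.)
Eliminating b: 1394·(row 1) − 180·(row 2) gives 37300·m = 1394·212 − 180·2242 = -108032, so m = -27008/9325.
Then b = (2242 − 180·(-27008/9325))/1394 = 3697/1865.

m = -2.896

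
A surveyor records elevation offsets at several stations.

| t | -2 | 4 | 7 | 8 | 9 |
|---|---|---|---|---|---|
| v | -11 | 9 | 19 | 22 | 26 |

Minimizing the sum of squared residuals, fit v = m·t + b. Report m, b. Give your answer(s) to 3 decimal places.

The normal system MᵀM·[m, b]ᵀ = Mᵀv is [[214, 26]; [26, 5]]·[m, b]ᵀ = [601, 65]ᵀ.
Δ = 214·5 − 26² = 394.
m = (601·5 − 26·65)/394 = 1315/394; b = (214·65 − 26·601)/394 = -858/197.

m = 3.338, b = -4.355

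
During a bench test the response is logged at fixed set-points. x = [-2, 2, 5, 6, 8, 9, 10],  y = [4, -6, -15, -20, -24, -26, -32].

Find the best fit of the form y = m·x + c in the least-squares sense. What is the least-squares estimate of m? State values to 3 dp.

From the data, Σx·x = 314, Σx = 38, Σ1 = 7.
For Mᵀy: Σx·y = -961, Σy = -119.
Normal equations: [[314, 38]; [38, 7]]·[m, c]ᵀ = [-961, -119]ᵀ.
Δ = 314·7 − 38² = 754.
m = ((-961)·7 − 38·(-119))/754 = -2205/754; c = (314·(-119) − 38·(-961))/754 = -424/377.

m = -2.924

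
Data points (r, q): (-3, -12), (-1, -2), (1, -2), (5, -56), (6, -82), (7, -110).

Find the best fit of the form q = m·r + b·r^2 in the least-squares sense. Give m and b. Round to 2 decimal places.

With design matrix M, MᵀM = [[121, 657]; [657, 4405]] and Mᵀq = [-1506, -9854]ᵀ.
Eliminating b: 4405·(row 1) − 657·(row 2) gives 101356·m = 4405·(-1506) − 657·(-9854) = -159852, so m = -39963/25339.
Then b = ((-9854) − 657·(-39963/25339))/4405 = -50723/25339.

m = -1.58, b = -2.00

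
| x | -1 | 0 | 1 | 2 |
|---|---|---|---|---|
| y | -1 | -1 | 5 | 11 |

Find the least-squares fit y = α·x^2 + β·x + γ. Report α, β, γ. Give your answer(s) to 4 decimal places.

α = 1.5000, β = 2.7000, γ = -0.1000

Forming AᵀA = [[18, 8, 6]; [8, 6, 2]; [6, 2, 4]] and Aᵀy = [48, 28, 14]ᵀ gives AᵀA·[α, β, γ]ᵀ = Aᵀy.
Inverting the 3×3 Gram matrix, [α, β, γ]ᵀ = [3/2, 27/10, -1/10]ᵀ.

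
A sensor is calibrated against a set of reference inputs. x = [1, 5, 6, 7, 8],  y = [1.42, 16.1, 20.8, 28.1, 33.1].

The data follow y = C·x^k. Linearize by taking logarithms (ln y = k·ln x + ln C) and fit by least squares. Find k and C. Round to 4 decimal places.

Taking logs, ln y = k·ln x + ln C, so regress ln y on ln x.
Σln x = 7.4265, Σ(ln x)² = 13.9113, Σln y = 12.9997, Σln x·ln y = 23.6784.
Equations: 13.9113·k + 7.4265·ln C = 23.6784;  7.4265·k + 5·ln C = 12.9997.
Slope k = (n·Σln x·ln y − Σln x·Σln y)/(n·Σ(ln x)² − (Σln x)²) = (5·23.6784 − 7.4265·12.9997)/14.4030 = 1.51697; ln C = (Σln y − k·Σln x)/n = 0.34678, so C = exp(0.34678) = 1.41450.

k = 1.5170, C = 1.4145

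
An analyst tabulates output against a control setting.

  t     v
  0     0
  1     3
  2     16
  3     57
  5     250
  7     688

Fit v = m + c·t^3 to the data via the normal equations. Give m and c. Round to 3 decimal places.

AᵀA·[m, c]ᵀ = Aᵀv reads: 6·m + 504·c = 1014;  504·m + 134068·c = 268904.
(Σ1 = 6, Σt^3 = 504, Σt^3·t^3 = 134068, Σv = 1014, Σt^3·v = 268904.)
det = 6·134068 − 504² = 550392.
m = (1014·134068 − 504·268904)/550392 = 17389/22933; c = (6·268904 − 504·1014)/550392 = 45932/22933.

m = 0.758, c = 2.003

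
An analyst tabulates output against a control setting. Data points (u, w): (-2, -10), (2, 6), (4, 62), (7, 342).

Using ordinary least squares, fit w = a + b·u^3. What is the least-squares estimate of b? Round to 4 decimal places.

From the data, Σ1 = 4, Σu^3 = 407, Σu^3·u^3 = 121873.
Right-hand side: Σw = 400, Σu^3·w = 121402.
Δ = 4·121873 − 407² = 321843.
a = (400·121873 − 407·121402)/321843 = -661414/321843; b = (4·121402 − 407·400)/321843 = 322808/321843.

b = 1.0030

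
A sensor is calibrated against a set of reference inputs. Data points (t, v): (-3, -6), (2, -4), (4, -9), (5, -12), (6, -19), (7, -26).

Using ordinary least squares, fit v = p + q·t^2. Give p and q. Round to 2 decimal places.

p = -1.34, q = -0.49

Compute the Gram sums: Σ1 = 6, Σt^2 = 139, Σt^2·t^2 = 4675.
And Σv = -76, Σt^2·v = -2472.
Determinant 6·4675 − 139² = 8729.
p = ((-76)·4675 − 139·(-2472))/8729 = -11692/8729; q = (6·(-2472) − 139·(-76))/8729 = -4268/8729.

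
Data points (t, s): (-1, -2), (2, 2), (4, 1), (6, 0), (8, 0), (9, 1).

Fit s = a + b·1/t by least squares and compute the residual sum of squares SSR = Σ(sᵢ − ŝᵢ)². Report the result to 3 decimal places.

Setting ∂/∂a … = 0 gives: 6·a + (11/72)·b = 2;  (11/72)·a + (7093/5184)·b = 121/36.
det = 6·(7093/5184) − (11/72)² = 42437/5184.
a = (2·(7093/5184) − (11/72)·(121/36))/(42437/5184) = 11524/42437; b = (6·(121/36) − (11/72)·2)/(42437/5184) = 102960/42437.
Residuals: 6562/42437, 21870/42437, 5173/42437, -28684/42437, -24394/42437, 19473/42437; SSR = 55262/42437.

SSR = 1.302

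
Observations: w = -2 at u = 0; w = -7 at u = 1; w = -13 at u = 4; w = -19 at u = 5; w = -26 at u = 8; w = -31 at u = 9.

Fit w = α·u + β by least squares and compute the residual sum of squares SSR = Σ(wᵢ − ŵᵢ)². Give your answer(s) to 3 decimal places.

With design matrix X, XᵀX = [[187, 27]; [27, 6]] and Xᵀw = [-641, -98]ᵀ.
det = 187·6 − 27² = 393.
α = ((-641)·6 − 27·(-98))/393 = -400/131; β = (187·(-98) − 27·(-641))/393 = -1019/393.
Residuals: 233/393, -532/393, 710/393, -448/393, 401/393, -364/393; SSR = 3398/393.

SSR = 8.646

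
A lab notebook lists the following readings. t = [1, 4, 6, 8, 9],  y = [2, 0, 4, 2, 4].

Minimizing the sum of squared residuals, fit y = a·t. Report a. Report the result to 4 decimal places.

a = 0.3939

The normal system MᵀM·[a]ᵀ = Mᵀy is [[198]]·[a]ᵀ = [78]ᵀ.
Hence a = 78 / 198 ≈ 0.393939.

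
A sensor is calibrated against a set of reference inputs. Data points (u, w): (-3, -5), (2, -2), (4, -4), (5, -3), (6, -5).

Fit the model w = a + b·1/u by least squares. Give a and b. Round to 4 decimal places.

The normal system AᵀA·[a, b]ᵀ = Aᵀw is [[5, 47/60]; [47/60, 1769/3600]]·[a, b]ᵀ = [-19, -53/30]ᵀ.
Determinant 5·(1769/3600) − (47/60)² = 553/300.
a = ((-19)·(1769/3600) − (47/60)·(-53/30))/(553/300) = -9543/2212; b = (5·(-53/30) − (47/60)·(-19))/(553/300) = 1815/553.

a = -4.3142, b = 3.2821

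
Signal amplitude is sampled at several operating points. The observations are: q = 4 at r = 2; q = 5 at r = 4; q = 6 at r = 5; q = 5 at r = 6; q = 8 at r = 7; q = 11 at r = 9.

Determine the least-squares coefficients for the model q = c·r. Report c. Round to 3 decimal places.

The normal equations are: 211·c = 243.
c = 243/211 = 1.15166.

c = 1.152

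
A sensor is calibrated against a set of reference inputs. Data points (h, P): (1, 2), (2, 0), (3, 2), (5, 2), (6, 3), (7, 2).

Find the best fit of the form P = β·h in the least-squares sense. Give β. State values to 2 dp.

β = 0.40

Entries of XᵀX: Σh·h = 124.
Moment sums: Σh·P = 50.
β = 50/124 = 0.403226.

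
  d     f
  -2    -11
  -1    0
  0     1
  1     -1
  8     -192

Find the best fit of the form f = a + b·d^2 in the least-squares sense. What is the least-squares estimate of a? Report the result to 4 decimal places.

a = 1.7976

Normal-equation sums: Σ1 = 5, Σd^2 = 70, Σd^2·d^2 = 4114.
And Σf = -203, Σd^2·f = -12333.
Δ = 5·4114 − 70² = 15670.
a = ((-203)·4114 − 70·(-12333))/15670 = 14084/7835; b = (5·(-12333) − 70·(-203))/15670 = -9491/3134.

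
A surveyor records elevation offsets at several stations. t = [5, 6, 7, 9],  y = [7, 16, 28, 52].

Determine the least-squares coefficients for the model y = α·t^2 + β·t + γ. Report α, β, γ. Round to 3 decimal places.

The normal system XᵀX·[α, β, γ]ᵀ = Xᵀy is [[10883, 1413, 191]; [1413, 191, 27]; [191, 27, 4]]·[α, β, γ]ᵀ = [6335, 795, 103]ᵀ.
Inverting the 3×3 Gram matrix, [α, β, γ]ᵀ = [21/44, 93/20, -3127/110]ᵀ.

α = 0.477, β = 4.650, γ = -28.427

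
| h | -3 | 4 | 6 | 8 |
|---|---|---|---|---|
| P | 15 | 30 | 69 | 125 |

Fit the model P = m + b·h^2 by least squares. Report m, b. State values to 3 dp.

m = -2.489, b = 1.992

Setting ∂/∂m … = 0 gives: 4·m + 125·b = 239;  125·m + 5729·b = 11099.
Δ = 4·5729 − 125² = 7291.
m = (239·5729 − 125·11099)/7291 = -18144/7291; b = (4·11099 − 125·239)/7291 = 14521/7291.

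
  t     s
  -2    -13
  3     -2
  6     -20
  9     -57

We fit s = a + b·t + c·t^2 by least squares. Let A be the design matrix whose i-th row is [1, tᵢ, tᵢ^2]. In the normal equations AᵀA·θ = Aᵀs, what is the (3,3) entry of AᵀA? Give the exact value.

7954

Row 3 ↔ basis t^2, column 3 ↔ basis t^2, so (AᵀA)_{3,3} = Σᵢ (t^2)·(t^2) = (4)·(4) + (9)·(9) + (36)·(36) + (81)·(81) = 7954.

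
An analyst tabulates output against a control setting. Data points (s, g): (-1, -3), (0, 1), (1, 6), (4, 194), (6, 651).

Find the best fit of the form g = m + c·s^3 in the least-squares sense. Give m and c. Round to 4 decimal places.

From the data, Σ1 = 5, Σs^3 = 280, Σs^3·s^3 = 50754.
Moment sums: Σg = 849, Σs^3·g = 153041.
Δ = 5·50754 − 280² = 175370.
m = (849·50754 − 280·153041)/175370 = 119333/87685; c = (5·153041 − 280·849)/175370 = 105497/35074.

m = 1.3609, c = 3.0078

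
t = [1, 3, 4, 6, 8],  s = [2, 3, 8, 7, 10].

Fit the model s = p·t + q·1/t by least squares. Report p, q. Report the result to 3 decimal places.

Compute the Gram sums: Σt·t = 126, Σt·1/t = 5, Σ1/t·1/t = 701/576.
Right-hand side: Σt·s = 165, Σ1/t·s = 89/12.
det = 126·(701/576) − 5² = 4107/32.
p = (165·(701/576) − 5·(89/12))/(4107/32) = 31435/24642; q = (126·(89/12) − 5·165)/(4107/32) = 1168/1369.

p = 1.276, q = 0.853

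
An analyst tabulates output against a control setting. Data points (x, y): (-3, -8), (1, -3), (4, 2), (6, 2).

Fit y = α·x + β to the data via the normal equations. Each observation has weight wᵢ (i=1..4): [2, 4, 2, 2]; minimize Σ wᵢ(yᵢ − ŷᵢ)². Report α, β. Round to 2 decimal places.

From the data, Σwᵢ·x·x = 126, Σwᵢ·x = 18, Σwᵢ·1 = 10.
Moment sums: Σwᵢ·x·y = 76, Σwᵢ·y = -20.
So MᵀWM·[α, β]ᵀ = MᵀWy: [[126, 18]; [18, 10]]·[α, β]ᵀ = [76, -20]ᵀ.
det = 126·10 − 18² = 936.
α = (76·10 − 18·(-20))/936 = 140/117; β = (126·(-20) − 18·76)/936 = -54/13.

α = 1.20, β = -4.15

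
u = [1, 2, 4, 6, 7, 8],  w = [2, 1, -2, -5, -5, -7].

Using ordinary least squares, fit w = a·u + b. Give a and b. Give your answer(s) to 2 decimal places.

a = -1.28, b = 3.31

Sums needed: Σu·u = 170, Σu = 28, Σ1 = 6.
Moment sums: Σu·w = -125, Σw = -16.
So MᵀM·[a, b]ᵀ = Mᵀw: [[170, 28]; [28, 6]]·[a, b]ᵀ = [-125, -16]ᵀ.
Eliminating b: 6·(row 1) − 28·(row 2) gives 236·a = 6·(-125) − 28·(-16) = -302, so a = -151/118.
Then b = ((-16) − 28·(-151/118))/6 = 195/59.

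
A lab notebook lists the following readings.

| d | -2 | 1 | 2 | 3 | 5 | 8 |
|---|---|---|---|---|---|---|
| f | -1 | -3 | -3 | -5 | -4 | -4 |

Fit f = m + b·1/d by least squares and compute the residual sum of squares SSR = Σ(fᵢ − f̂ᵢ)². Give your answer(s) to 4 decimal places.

The normal system XᵀX·[m, b]ᵀ = Xᵀf is [[6, 199/120]; [199/120, 24001/14400]]·[m, b]ᵀ = [-20, -209/30]ᵀ.
Δ = 6·(24001/14400) − (199/120)² = 20881/2880.
m = ((-20)·(24001/14400) − (199/120)·(-209/30))/(20881/2880) = -44808/14915; b = (6·(-209/30) − (199/120)·(-20))/(20881/2880) = -3552/2983.
Residuals: 21013/14915, 17823/14915, 8943/14915, -23847/14915, -2260/2983, -12632/14915; SSR = 113652/14915.

SSR = 7.6200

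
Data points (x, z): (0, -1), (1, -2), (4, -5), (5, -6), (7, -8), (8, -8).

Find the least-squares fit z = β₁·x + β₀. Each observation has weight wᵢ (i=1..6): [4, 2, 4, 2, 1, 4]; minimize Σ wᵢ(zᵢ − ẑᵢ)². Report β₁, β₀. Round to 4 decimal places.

β₁ = -0.8966, β₀ = -1.1724

The normal system AᵀWA·[β₁, β₀]ᵀ = AᵀWz is [[421, 67]; [67, 17]]·[β₁, β₀]ᵀ = [-456, -80]ᵀ.
Eliminating β₀: 17·(row 1) − 67·(row 2) gives 2668·β₁ = 17·(-456) − 67·(-80) = -2392, so β₁ = -26/29.
Then β₀ = ((-80) − 67·(-26/29))/17 = -34/29.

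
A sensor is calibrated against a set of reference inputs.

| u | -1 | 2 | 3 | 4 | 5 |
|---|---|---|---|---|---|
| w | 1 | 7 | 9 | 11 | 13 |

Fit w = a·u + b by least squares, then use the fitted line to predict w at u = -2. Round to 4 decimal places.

ŵ = -1.0000

The normal equations are: 55·a + 13·b = 149;  13·a + 5·b = 41.
Δ = 55·5 − 13² = 106.
a = (149·5 − 13·41)/106 = 2; b = (55·41 − 13·149)/106 = 3.
At u = -2: ŵ = (2)·(-2) + (3)·(1) = -1.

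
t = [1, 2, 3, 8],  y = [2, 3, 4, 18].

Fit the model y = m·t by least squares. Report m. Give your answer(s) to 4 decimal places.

The normal equations are: 78·m = 164.
Hence m = 164 / 78 ≈ 2.10256.

m = 2.1026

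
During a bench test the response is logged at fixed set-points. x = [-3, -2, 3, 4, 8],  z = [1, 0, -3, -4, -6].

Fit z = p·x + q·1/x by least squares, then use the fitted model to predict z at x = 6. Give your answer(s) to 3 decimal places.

ẑ = -4.739

Compute the Gram sums: Σx·x = 102, Σx·1/x = 5, Σ1/x·1/x = 317/576.
For Mᵀz: Σx·z = -76, Σ1/x·z = -37/12.
MᵀM·[p, q]ᵀ = Mᵀz becomes [[102, 5]; [5, 317/576]]·[p, q]ᵀ = [-76, -37/12]ᵀ.
Δ = 102·(317/576) − 5² = 2989/96.
p = ((-76)·(317/576) − 5·(-37/12))/(2989/96) = -7606/8967; q = (102·(-37/12) − 5·(-76))/(2989/96) = 6288/2989.
At x = 6: ẑ = (-7606/8967)·(6) + (6288/2989)·(1/6) = -14164/2989.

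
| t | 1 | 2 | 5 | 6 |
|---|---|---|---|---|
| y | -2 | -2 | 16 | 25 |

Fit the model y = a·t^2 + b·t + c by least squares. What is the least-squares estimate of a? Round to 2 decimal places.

Normal-equation sums: Σt^2·t^2 = 1938, Σt^2·t = 350, Σt^2 = 66, Σt·t = 66, Σt = 14, Σ1 = 4.
And Σt^2·y = 1290, Σt·y = 224, Σy = 37.
Row-reducing yields a = 9/8, b = -315/136, c = -41/34.

a = 1.13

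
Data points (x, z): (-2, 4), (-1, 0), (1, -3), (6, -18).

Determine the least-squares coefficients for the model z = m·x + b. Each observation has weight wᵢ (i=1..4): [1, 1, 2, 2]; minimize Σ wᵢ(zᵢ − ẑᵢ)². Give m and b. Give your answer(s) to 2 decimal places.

m = -2.73, b = -1.34

Compute the Gram sums: Σwᵢ·x·x = 79, Σwᵢ·x = 11, Σwᵢ·1 = 6.
Moment sums: Σwᵢ·x·z = -230, Σwᵢ·z = -38.
Normal equations: [[79, 11]; [11, 6]]·[m, b]ᵀ = [-230, -38]ᵀ.
Determinant 79·6 − 11² = 353.
m = ((-230)·6 − 11·(-38))/353 = -962/353; b = (79·(-38) − 11·(-230))/353 = -472/353.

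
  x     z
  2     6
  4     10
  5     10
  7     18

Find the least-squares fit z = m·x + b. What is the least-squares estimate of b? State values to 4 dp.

Setting ∂/∂m … = 0 gives: 94·m + 18·b = 228;  18·m + 4·b = 44.
det = 94·4 − 18² = 52.
m = (228·4 − 18·44)/52 = 30/13; b = (94·44 − 18·228)/52 = 8/13.

b = 0.6154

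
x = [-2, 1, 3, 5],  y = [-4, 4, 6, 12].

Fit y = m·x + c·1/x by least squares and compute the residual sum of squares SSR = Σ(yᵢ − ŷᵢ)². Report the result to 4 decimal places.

SSR = 2.9280

Normal-equation sums: Σx·x = 39, Σx·1/x = 4, Σ1/x·1/x = 1261/900.
Moment sums: Σx·y = 90, Σ1/x·y = 52/5.
MᵀM·[m, c]ᵀ = Mᵀy becomes [[39, 4]; [4, 1261/900]]·[m, c]ᵀ = [90, 52/5]ᵀ.
Determinant 39·(1261/900) − 4² = 11593/300.
m = (90·(1261/900) − 4·(52/5))/(11593/300) = 25350/11593; c = (39·(52/5) − 4·90)/(11593/300) = 13680/11593.
Residuals: 11168/11593, 7342/11593, -11052/11593, 9630/11593; SSR = 33944/11593.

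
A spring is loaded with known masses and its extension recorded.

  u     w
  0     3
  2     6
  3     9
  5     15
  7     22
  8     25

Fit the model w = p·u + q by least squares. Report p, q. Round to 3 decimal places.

p = 2.875, q = 1.352

The normal equations are: 151·p + 25·q = 468;  25·p + 6·q = 80.
(Σu·u = 151, Σu = 25, Σ1 = 6, Σu·w = 468, Σw = 80.)
det = 151·6 − 25² = 281.
p = (468·6 − 25·80)/281 = 808/281; q = (151·80 − 25·468)/281 = 380/281.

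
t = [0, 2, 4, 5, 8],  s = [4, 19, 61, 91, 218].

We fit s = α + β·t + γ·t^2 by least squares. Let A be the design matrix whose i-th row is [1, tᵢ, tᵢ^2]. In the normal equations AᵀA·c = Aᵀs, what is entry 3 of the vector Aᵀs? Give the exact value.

17279

Entry 3 ↔ basis t^2, so (Aᵀs)_{3} = Σᵢ (t^2)·sᵢ = (0)·(4) + (4)·(19) + (16)·(61) + (25)·(91) + (64)·(218) = 17279.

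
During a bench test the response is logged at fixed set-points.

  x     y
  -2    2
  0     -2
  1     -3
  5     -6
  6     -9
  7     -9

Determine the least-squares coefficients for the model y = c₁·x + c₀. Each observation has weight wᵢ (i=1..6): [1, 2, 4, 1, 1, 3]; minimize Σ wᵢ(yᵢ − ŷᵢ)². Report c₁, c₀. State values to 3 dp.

c₁ = -1.089, c₀ = -1.581

Compute the Gram sums: Σwᵢ·x·x = 216, Σwᵢ·x = 34, Σwᵢ·1 = 12.
And Σwᵢ·x·y = -289, Σwᵢ·y = -56.
MᵀWM·[c₁, c₀]ᵀ = MᵀWy becomes [[216, 34]; [34, 12]]·[c₁, c₀]ᵀ = [-289, -56]ᵀ.
det = 216·12 − 34² = 1436.
c₁ = ((-289)·12 − 34·(-56))/1436 = -391/359; c₀ = (216·(-56) − 34·(-289))/1436 = -1135/718.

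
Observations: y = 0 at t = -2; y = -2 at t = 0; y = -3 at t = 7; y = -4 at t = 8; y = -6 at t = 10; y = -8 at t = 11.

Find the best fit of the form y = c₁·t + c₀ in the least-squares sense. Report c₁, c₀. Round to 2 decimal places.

XᵀX·[c₁, c₀]ᵀ = Xᵀy reads: 338·c₁ + 34·c₀ = -201;  34·c₁ + 6·c₀ = -23.
Δ = 338·6 − 34² = 872.
c₁ = ((-201)·6 − 34·(-23))/872 = -53/109; c₀ = (338·(-23) − 34·(-201))/872 = -235/218.

c₁ = -0.49, c₀ = -1.08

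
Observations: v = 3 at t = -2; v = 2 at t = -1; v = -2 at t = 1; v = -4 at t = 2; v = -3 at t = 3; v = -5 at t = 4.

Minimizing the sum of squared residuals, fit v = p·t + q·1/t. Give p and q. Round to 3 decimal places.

p = -1.166, q = -1.029

Forming AᵀA = [[35, 6]; [6, 385/144]] and Aᵀv = [-47, -39/4]ᵀ gives AᵀA·[p, q]ᵀ = Aᵀv.
det = 35·(385/144) − 6² = 8291/144.
p = ((-47)·(385/144) − 6·(-39/4))/(8291/144) = -9671/8291; q = (35·(-39/4) − 6·(-47))/(8291/144) = -8532/8291.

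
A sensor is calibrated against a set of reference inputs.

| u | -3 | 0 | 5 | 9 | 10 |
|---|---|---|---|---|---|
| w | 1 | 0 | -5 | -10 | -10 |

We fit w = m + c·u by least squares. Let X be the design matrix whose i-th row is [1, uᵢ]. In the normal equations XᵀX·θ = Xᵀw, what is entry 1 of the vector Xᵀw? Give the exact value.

Entry 1 ↔ basis 1, so (Xᵀw)_{1} = Σᵢ wᵢ = (1)·(1) + (1)·(0) + (1)·(-5) + (1)·(-10) + (1)·(-10) = -24.

-24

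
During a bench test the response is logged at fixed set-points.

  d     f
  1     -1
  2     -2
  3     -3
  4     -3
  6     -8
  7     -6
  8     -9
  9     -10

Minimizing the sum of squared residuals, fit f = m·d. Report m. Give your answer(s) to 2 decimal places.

Normal-equation sums: Σd·d = 260.
And Σd·f = -278.
Hence m = -278 / 260 ≈ -1.06923.

m = -1.07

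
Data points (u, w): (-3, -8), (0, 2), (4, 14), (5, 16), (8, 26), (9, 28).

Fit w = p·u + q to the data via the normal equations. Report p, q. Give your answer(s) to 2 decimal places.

Entries of MᵀM: Σu·u = 195, Σu = 23, Σ1 = 6.
Right-hand side: Σu·w = 620, Σw = 78.
Eliminating q: 6·(row 1) − 23·(row 2) gives 641·p = 6·620 − 23·78 = 1926, so p = 1926/641.
Then q = (78 − 23·(1926/641))/6 = 950/641.

p = 3.00, q = 1.48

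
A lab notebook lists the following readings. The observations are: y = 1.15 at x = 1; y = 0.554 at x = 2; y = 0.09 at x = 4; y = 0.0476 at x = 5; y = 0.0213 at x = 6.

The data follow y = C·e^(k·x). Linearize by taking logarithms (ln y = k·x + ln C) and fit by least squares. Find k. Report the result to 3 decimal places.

k = -0.807

With ln yᵢ as the transformed response and xᵢ as the regressor:
AᵀA = [[82.0000, 18.0000]; [18.0000, 5]], rhs = [-48.9921, -9.7527]ᵀ  (here Σx = 18.0000, Σ(x)² = 82.0000, Σln y = -9.7527, Σx·ln y = -48.9921).
Slope k = (n·Σx·ln y − Σx·Σln y)/(n·Σ(x)² − (Σx)²) = (5·-48.9921 − 18.0000·-9.7527)/86.0000 = -0.80711; ln C = (Σln y − k·Σx)/n = 0.95503.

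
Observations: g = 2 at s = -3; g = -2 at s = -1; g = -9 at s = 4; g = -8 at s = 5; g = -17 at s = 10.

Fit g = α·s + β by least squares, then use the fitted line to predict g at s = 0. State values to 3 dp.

ĝ = -2.611

Setting ∂/∂α … = 0 gives: 151·α + 15·β = -250;  15·α + 5·β = -34.
Δ = 151·5 − 15² = 530.
α = ((-250)·5 − 15·(-34))/530 = -74/53; β = (151·(-34) − 15·(-250))/530 = -692/265.
At s = 0: ĝ = (-74/53)·(0) + (-692/265)·(1) = -692/265.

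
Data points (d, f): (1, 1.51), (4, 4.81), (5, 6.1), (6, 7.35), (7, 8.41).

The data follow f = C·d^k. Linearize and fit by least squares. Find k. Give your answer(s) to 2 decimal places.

Linearized form: ln f = k·ln d + ln C. From the 5 transformed points,
XᵀX = [[11.5091, 6.7334]; [6.7334, 5]], rhs = [12.8055, 7.9152]ᵀ  (here Σln d = 6.7334, Σ(ln d)² = 11.5091, Σln f = 7.9152, Σln d·ln f = 12.8055).
Δ = 11.5091·5 − (6.7334)² = 12.2067; k = (12.8055·5 − 6.7334·7.9152)/12.2067 = 0.87911, ln C = (11.5091·7.9152 − 6.7334·12.8055)/12.2067 = 0.39916.

k = 0.88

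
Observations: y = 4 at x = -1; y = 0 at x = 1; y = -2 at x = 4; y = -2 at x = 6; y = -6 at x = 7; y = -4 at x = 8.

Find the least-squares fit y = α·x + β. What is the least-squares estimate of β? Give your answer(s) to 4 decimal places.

Forming AᵀA = [[167, 25]; [25, 6]] and Aᵀy = [-98, -10]ᵀ gives AᵀA·[α, β]ᵀ = Aᵀy.
Δ = 167·6 − 25² = 377.
α = ((-98)·6 − 25·(-10))/377 = -26/29; β = (167·(-10) − 25·(-98))/377 = 60/29.

β = 2.0690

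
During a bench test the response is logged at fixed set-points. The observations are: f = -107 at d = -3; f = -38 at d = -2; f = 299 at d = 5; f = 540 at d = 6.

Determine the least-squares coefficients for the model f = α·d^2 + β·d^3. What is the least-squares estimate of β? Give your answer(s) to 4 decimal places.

β = 2.9986

Setting ∂/∂α … = 0 gives: 2018·α + 10626·β = 25800;  10626·α + 63074·β = 157208.
(Σd^2·d^2 = 2018, Σd^2·d^3 = 10626, Σd^3·d^3 = 63074, Σd^2·f = 25800, Σd^3·f = 157208.)
det = 2018·63074 − 10626² = 14371456.
α = (25800·63074 − 10626·157208)/14371456 = -122679/40828; β = (2018·157208 − 10626·25800)/14371456 = 1346717/449108.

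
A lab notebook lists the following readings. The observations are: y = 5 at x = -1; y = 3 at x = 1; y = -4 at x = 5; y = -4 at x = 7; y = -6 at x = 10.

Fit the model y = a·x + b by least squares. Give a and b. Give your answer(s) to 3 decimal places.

Forming MᵀM = [[176, 22]; [22, 5]] and Mᵀy = [-110, -6]ᵀ gives MᵀM·[a, b]ᵀ = Mᵀy.
Determinant 176·5 − 22² = 396.
a = ((-110)·5 − 22·(-6))/396 = -19/18; b = (176·(-6) − 22·(-110))/396 = 31/9.

a = -1.056, b = 3.444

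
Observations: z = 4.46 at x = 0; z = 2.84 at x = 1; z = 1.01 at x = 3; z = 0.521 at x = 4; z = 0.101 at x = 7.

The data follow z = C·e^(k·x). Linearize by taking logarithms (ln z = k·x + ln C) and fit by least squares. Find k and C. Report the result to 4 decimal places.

Let Y = ln z. Fitting Y = k·x + ln C by least squares:
XᵀX = [[75.0000, 15.0000]; [15.0000, 5]], rhs = [-17.5828, -0.3957]ᵀ  (here Σx = 15.0000, Σ(x)² = 75.0000, Σln z = -0.3957, Σx·ln z = -17.5828).
Δ = 75.0000·5 − (15.0000)² = 150.0000; k = (-17.5828·5 − 15.0000·-0.3957)/150.0000 = -0.54652, ln C = (75.0000·-0.3957 − 15.0000·-17.5828)/150.0000 = 1.56041, so C = exp(1.56041) = 4.76078.

k = -0.5465, C = 4.7608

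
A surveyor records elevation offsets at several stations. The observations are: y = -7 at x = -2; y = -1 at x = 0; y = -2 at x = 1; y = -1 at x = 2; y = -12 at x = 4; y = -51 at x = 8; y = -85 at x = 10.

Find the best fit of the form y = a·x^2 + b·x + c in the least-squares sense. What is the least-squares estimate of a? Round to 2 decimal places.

The normal system MᵀM·[a, b, c]ᵀ = Mᵀy is [[14385, 1577, 189]; [1577, 189, 23]; [189, 23, 7]]·[a, b, c]ᵀ = [-11990, -1296, -159]ᵀ.
Inverting the 3×3 Gram matrix, [a, b, c]ᵀ = [-467339/486178, 89021/69454, -21478/22099]ᵀ.

a = -0.96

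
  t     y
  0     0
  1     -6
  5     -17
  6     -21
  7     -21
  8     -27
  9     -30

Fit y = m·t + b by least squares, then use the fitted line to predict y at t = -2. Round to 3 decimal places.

ŷ = 5.008

Forming XᵀX = [[256, 36]; [36, 7]] and Xᵀy = [-850, -122]ᵀ gives XᵀX·[m, b]ᵀ = Xᵀy.
det = 256·7 − 36² = 496.
m = ((-850)·7 − 36·(-122))/496 = -779/248; b = (256·(-122) − 36·(-850))/496 = -79/62.
At t = -2: ŷ = (-779/248)·(-2) + (-79/62)·(1) = 621/124.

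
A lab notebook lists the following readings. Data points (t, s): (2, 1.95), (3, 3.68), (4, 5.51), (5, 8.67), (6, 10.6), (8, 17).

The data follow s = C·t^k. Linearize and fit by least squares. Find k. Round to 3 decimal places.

k = 1.565

Taking logs, ln s = k·ln t + ln C, so regress ln s on ln t.
Σln t = 8.6587, Σ(ln t)² = 13.7340, Σln s = 11.0312, Σln t·ln s = 17.8579.
Equations: 13.7340·k + 8.6587·ln C = 17.8579;  8.6587·k + 6·ln C = 11.0312.
Slope k = (n·Σln t·ln s − Σln t·Σln s)/(n·Σ(ln t)² − (Σln t)²) = (6·17.8579 − 8.6587·11.0312)/7.4309 = 1.56521; ln C = (Σln s − k·Σln t)/n = -0.42024.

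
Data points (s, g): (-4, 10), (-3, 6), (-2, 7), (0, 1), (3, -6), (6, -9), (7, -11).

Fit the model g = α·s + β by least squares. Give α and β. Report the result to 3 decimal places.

α = -1.888, β = 1.602

AᵀA·[α, β]ᵀ = Aᵀg reads: 123·α + 7·β = -221;  7·α + 7·β = -2.
Determinant 123·7 − 7² = 812.
α = ((-221)·7 − 7·(-2))/812 = -219/116; β = (123·(-2) − 7·(-221))/812 = 1301/812.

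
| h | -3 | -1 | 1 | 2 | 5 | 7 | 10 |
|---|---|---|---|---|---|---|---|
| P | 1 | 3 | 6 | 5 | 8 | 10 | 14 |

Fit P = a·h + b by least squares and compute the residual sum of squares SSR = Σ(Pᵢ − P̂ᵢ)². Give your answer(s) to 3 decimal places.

Sums needed: Σh·h = 189, Σh = 21, Σ1 = 7.
For XᵀP: Σh·P = 260, ΣP = 47.
So XᵀX·[a, b]ᵀ = XᵀP: [[189, 21]; [21, 7]]·[a, b]ᵀ = [260, 47]ᵀ.
Eliminating b: 7·(row 1) − 21·(row 2) gives 882·a = 7·260 − 21·47 = 833, so a = 17/18.
Then b = (47 − 21·(17/18))/7 = 163/42.
Residuals: -1/21, 4/63, 74/63, -97/126, -38/63, -31/63, 85/126; SSR = 383/126.

SSR = 3.040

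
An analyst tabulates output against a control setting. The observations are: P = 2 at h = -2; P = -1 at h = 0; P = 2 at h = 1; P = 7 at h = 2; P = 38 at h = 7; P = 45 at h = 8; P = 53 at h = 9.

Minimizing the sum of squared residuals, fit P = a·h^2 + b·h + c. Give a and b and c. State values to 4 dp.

a = 0.4999, b = 1.4391, c = 1.2200

Normal-equation sums: Σh^2·h^2 = 13091, Σh^2·h = 1585, Σh^2 = 203, Σh·h = 203, Σh = 25, Σ1 = 7.
Moment sums: Σh^2·P = 9073, Σh·P = 1115, ΣP = 146.
So MᵀM·[a, b, c]ᵀ = MᵀP: [[13091, 1585, 203]; [1585, 203, 25]; [203, 25, 7]]·[a, b, c]ᵀ = [9073, 1115, 146]ᵀ.
Solving the 3×3 system (Gaussian elimination) gives a = 5803/11608, b = 16705/11608, c = 7081/5804.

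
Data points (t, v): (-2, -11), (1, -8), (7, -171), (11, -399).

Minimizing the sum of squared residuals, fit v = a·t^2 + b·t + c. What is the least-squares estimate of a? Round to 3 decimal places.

a = -3.042

From the data, Σt^2·t^2 = 17059, Σt^2·t = 1667, Σt^2 = 175, Σt·t = 175, Σt = 17, Σ1 = 4.
And Σt^2·v = -56710, Σt·v = -5572, Σv = -589.
Row-reducing yields a = -57665/18957, b = -16010/6319, c = -64447/18957.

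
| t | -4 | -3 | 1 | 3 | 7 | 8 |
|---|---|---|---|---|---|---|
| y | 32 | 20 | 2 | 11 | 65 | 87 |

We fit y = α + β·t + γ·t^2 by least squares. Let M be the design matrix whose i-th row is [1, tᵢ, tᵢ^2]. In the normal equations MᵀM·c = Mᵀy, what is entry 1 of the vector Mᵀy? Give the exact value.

217

Entry 1 ↔ basis 1, so (Mᵀy)_{1} = Σᵢ yᵢ = (1)·(32) + (1)·(20) + (1)·(2) + (1)·(11) + (1)·(65) + (1)·(87) = 217.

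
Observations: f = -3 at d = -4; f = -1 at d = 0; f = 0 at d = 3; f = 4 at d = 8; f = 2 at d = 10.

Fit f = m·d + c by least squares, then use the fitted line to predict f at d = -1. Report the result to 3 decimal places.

MᵀM·[m, c]ᵀ = Mᵀf reads: 189·m + 17·c = 64;  17·m + 5·c = 2.
Eliminating c: 5·(row 1) − 17·(row 2) gives 656·m = 5·64 − 17·2 = 286, so m = 143/328.
Then c = (2 − 17·(143/328))/5 = -355/328.
At d = -1: f̂ = (143/328)·(-1) + (-355/328)·(1) = -249/164.

f̂ = -1.518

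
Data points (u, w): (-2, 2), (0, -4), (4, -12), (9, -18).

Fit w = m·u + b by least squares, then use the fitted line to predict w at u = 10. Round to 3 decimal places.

The normal system AᵀA·[m, b]ᵀ = Aᵀw is [[101, 11]; [11, 4]]·[m, b]ᵀ = [-214, -32]ᵀ.
det = 101·4 − 11² = 283.
m = ((-214)·4 − 11·(-32))/283 = -504/283; b = (101·(-32) − 11·(-214))/283 = -878/283.
At u = 10: ŵ = (-504/283)·(10) + (-878/283)·(1) = -5918/283.

ŵ = -20.912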